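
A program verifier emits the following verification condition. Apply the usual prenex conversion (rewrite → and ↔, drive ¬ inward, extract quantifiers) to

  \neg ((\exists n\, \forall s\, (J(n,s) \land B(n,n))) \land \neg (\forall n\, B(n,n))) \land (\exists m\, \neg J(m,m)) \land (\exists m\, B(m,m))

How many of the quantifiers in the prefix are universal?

2

Push ¬ through the quantifiers and connectives to reach negation normal form:
  ((\forall n\, \exists s\, (\neg J(n,s) \lor \neg B(n,n))) \lor (\forall n\, B(n,n))) \land (\exists m\, \neg J(m,m)) \land (\exists m\, B(m,m))
Give each quantifier a distinct variable: n↦q, m↦w1.
  ((\forall n\, \exists s\, (\neg J(n,s) \lor \neg B(n,n))) \lor (\forall q\, B(q,q))) \land (\exists m\, \neg J(m,m)) \land (\exists w1\, B(w1,w1))
Pull the quantifiers to the front (each side's bound variable is not free in the other side):
  \forall n\, \exists s\, \forall q\, \exists m\, \exists w1\, ((\neg J(n,s) \lor \neg B(n,n) \lor B(q,q)) \land \neg J(m,m) \land B(w1,w1))
The prefix is \forall n \exists s \forall q \exists m \exists w1: 2 universal, 3 existential.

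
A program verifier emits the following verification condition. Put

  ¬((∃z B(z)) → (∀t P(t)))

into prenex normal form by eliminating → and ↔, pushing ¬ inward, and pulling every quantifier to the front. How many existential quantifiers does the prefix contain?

Rewrite implications/biconditionals: A → B as ¬A ∨ B.
  ¬(¬(∃z B(z)) ∨ (∀t P(t)))
Drive negations inward (¬∀x A ≡ ∃x ¬A, ¬∃x A ≡ ∀x ¬A, De Morgan for ∧/∨):
  (∃z B(z)) ∧ (∃t ¬P(t))
Extract every quantifier outward, since the variables are now distinct and don't occur free across branches:
  ∃z ∃t (B(z) ∧ ¬P(t))
The prefix is ∃z ∃t: 0 universal, 2 existential.

2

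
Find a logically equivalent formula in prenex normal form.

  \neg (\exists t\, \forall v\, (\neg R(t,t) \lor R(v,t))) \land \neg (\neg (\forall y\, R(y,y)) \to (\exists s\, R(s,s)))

First replace A → B with ¬A ∨ B.
  \neg (\exists t\, \forall v\, (\neg R(t,t) \lor R(v,t))) \land \neg (\neg \neg (\forall y\, R(y,y)) \lor (\exists s\, R(s,s)))
Move each ¬ inward, flipping quantifiers it crosses:
  (\forall t\, \exists v\, (R(t,t) \land \neg R(v,t))) \land (\exists y\, \neg R(y,y)) \land (\forall s\, \neg R(s,s))
Pull the quantifiers to the front (each side's bound variable is not free in the other side):
  \forall t\, \exists v\, \exists y\, \forall s\, (R(t,t) \land \neg R(v,t) \land \neg R(y,y) \land \neg R(s,s))

\forall t\, \exists v\, \exists y\, \forall s\, (R(t,t) \land \neg R(v,t) \land \neg R(y,y) \land \neg R(s,s))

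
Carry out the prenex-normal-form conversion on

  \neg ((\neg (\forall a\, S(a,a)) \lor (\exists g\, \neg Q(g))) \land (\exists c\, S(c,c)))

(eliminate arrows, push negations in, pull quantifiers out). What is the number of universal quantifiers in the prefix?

3

Push ¬ through the quantifiers and connectives to reach negation normal form:
  (\forall a\, S(a,a)) \land (\forall g\, Q(g)) \lor (\forall c\, \neg S(c,c))
All bound variables are already distinct, so no renaming is needed.
Finally move all quantifiers to the prefix:
  \forall a\, \forall g\, \forall c\, (S(a,a) \land Q(g) \lor \neg S(c,c))
The prefix is \forall a \forall g \forall c: 3 universal, 0 existential.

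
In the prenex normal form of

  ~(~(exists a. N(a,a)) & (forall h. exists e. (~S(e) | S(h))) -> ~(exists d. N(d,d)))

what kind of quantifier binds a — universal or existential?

Rewrite implications/biconditionals: A → B as ¬A ∨ B.
  ~(~(~(exists a. N(a,a)) & (forall h. exists e. (~S(e) | S(h)))) | ~(exists d. N(d,d)))
Drive negations inward (¬∀x A ≡ ∃x ¬A, ¬∃x A ≡ ∀x ¬A, De Morgan for ∧/∨):
  (forall a. ~N(a,a)) & (forall h. exists e. (~S(e) | S(h))) & (exists d. N(d,d))
All bound variables are already distinct, so no renaming is needed.
Pull the quantifiers to the front (each side's bound variable is not free in the other side):
  forall a. forall h. exists e. exists d. (~N(a,a) & (~S(e) | S(h)) & N(d,d))
The quantifier exists a sits under an odd number of negations (counting the antecedent side of each →), so it flips to forall a.

universal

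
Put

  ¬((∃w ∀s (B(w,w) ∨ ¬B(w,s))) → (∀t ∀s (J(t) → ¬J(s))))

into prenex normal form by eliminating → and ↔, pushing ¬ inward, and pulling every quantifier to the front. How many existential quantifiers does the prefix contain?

Rewrite implications/biconditionals: A → B as ¬A ∨ B.
  ¬(¬(∃w ∀s (B(w,w) ∨ ¬B(w,s))) ∨ (∀t ∀s (¬J(t) ∨ ¬J(s))))
Drive negations inward (¬∀x A ≡ ∃x ¬A, ¬∃x A ≡ ∀x ¬A, De Morgan for ∧/∨):
  (∃w ∀s (B(w,w) ∨ ¬B(w,s))) ∧ (∃t ∃s (J(t) ∧ J(s)))
Standardize variables apart so no two quantifiers bind the same name: s↦q.
  (∃w ∀s (B(w,w) ∨ ¬B(w,s))) ∧ (∃t ∃q (J(t) ∧ J(q)))
Pull the quantifiers to the front (each side's bound variable is not free in the other side):
  ∃w ∀s ∃t ∃q ((B(w,w) ∨ ¬B(w,s)) ∧ J(t) ∧ J(q))
The prefix is ∃w ∀s ∃t ∃q: 1 universal, 3 existential.

3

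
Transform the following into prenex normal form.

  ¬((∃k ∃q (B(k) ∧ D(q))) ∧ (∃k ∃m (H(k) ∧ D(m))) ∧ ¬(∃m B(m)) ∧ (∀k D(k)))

Move each ¬ inward, flipping quantifiers it crosses:
  (∀k ∀q (¬B(k) ∨ ¬D(q))) ∨ (∀k ∀m (¬H(k) ∨ ¬D(m))) ∨ (∃m B(m)) ∨ (∃k ¬D(k))
Rename bound variables to avoid capture: k↦c, m↦x, k↦u1.
  (∀k ∀q (¬B(k) ∨ ¬D(q))) ∨ (∀c ∀m (¬H(c) ∨ ¬D(m))) ∨ (∃x B(x)) ∨ (∃u1 ¬D(u1))
Extract every quantifier outward, since the variables are now distinct and don't occur free across branches:
  ∀k ∀q ∀c ∀m ∃x ∃u1 (¬B(k) ∨ ¬D(q) ∨ ¬H(c) ∨ ¬D(m) ∨ B(x) ∨ ¬D(u1))

∀k ∀q ∀c ∀m ∃x ∃u1 (¬B(k) ∨ ¬D(q) ∨ ¬H(c) ∨ ¬D(m) ∨ B(x) ∨ ¬D(u1))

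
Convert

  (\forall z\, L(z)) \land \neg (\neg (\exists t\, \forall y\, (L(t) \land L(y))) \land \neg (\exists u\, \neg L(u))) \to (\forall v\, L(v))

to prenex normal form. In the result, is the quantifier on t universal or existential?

Rewrite implications/biconditionals: A → B as ¬A ∨ B.
  \neg ((\forall z\, L(z)) \land \neg (\neg (\exists t\, \forall y\, (L(t) \land L(y))) \land \neg (\exists u\, \neg L(u)))) \lor (\forall v\, L(v))
Move each ¬ inward, flipping quantifiers it crosses:
  (\exists z\, \neg L(z)) \lor (\forall t\, \exists y\, (\neg L(t) \lor \neg L(y))) \land (\forall u\, L(u)) \lor (\forall v\, L(v))
All bound variables are already distinct, so no renaming is needed.
Pull the quantifiers to the front (each side's bound variable is not free in the other side):
  \exists z\, \forall t\, \exists y\, \forall u\, \forall v\, (\neg L(z) \lor (\neg L(t) \lor \neg L(y)) \land L(u) \lor L(v))
The quantifier \exists t sits under an odd number of negations (counting the antecedent side of each →), so it flips to \forall t.

universal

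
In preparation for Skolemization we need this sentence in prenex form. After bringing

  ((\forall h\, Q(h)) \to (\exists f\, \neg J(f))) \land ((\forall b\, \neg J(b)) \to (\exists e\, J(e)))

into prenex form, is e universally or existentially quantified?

Eliminate → and ↔ using ¬ and ∨.
  (\neg (\forall h\, Q(h)) \lor (\exists f\, \neg J(f))) \land (\neg (\forall b\, \neg J(b)) \lor (\exists e\, J(e)))
Move each ¬ inward, flipping quantifiers it crosses:
  ((\exists h\, \neg Q(h)) \lor (\exists f\, \neg J(f))) \land ((\exists b\, J(b)) \lor (\exists e\, J(e)))
Pull the quantifiers to the front (each side's bound variable is not free in the other side):
  \exists h\, \exists f\, \exists b\, \exists e\, ((\neg Q(h) \lor \neg J(f)) \land (J(b) \lor J(e)))
The quantifier \exists e sits under an even number of negations (counting the antecedent side of each →), so it remains existential.

existential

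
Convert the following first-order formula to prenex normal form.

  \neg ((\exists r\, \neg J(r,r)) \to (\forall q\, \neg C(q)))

Rewrite implications/biconditionals: A → B as ¬A ∨ B.
  \neg (\neg (\exists r\, \neg J(r,r)) \lor (\forall q\, \neg C(q)))
Drive negations inward (¬∀x A ≡ ∃x ¬A, ¬∃x A ≡ ∀x ¬A, De Morgan for ∧/∨):
  (\exists r\, \neg J(r,r)) \land (\exists q\, C(q))
All bound variables are already distinct, so no renaming is needed.
Pull the quantifiers to the front (each side's bound variable is not free in the other side):
  \exists r\, \exists q\, (\neg J(r,r) \land C(q))

\exists r\, \exists q\, (\neg J(r,r) \land C(q))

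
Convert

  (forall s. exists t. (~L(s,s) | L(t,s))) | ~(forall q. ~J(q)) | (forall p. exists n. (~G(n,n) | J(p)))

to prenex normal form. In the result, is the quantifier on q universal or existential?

existential

Drive negations inward (¬∀x A ≡ ∃x ¬A, ¬∃x A ≡ ∀x ¬A, De Morgan for ∧/∨):
  (forall s. exists t. (~L(s,s) | L(t,s))) | (exists q. J(q)) | (forall p. exists n. (~G(n,n) | J(p)))
All bound variables are already distinct, so no renaming is needed.
Extract every quantifier outward, since the variables are now distinct and don't occur free across branches:
  forall s. exists t. exists q. forall p. exists n. (~L(s,s) | L(t,s) | J(q) | ~G(n,n) | J(p))
The quantifier forall q sits under an odd number of negations, so it flips to exists q.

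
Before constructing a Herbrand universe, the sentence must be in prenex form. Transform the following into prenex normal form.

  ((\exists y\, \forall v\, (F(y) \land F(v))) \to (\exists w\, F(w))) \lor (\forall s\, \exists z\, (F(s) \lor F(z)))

\forall y\, \exists v\, \exists w\, \forall s\, \exists z\, (\neg F(y) \lor \neg F(v) \lor F(w) \lor F(s) \lor F(z))

Rewrite implications/biconditionals: A → B as ¬A ∨ B.
  \neg (\exists y\, \forall v\, (F(y) \land F(v))) \lor (\exists w\, F(w)) \lor (\forall s\, \exists z\, (F(s) \lor F(z)))
Drive negations inward (¬∀x A ≡ ∃x ¬A, ¬∃x A ≡ ∀x ¬A, De Morgan for ∧/∨):
  (\forall y\, \exists v\, (\neg F(y) \lor \neg F(v))) \lor (\exists w\, F(w)) \lor (\forall s\, \exists z\, (F(s) \lor F(z)))
All bound variables are already distinct, so no renaming is needed.
Finally move all quantifiers to the prefix:
  \forall y\, \exists v\, \exists w\, \forall s\, \exists z\, (\neg F(y) \lor \neg F(v) \lor F(w) \lor F(s) \lor F(z))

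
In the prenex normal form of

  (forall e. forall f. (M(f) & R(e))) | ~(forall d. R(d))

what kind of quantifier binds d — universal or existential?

existential

Drive negations inward (¬∀x A ≡ ∃x ¬A, ¬∃x A ≡ ∀x ¬A, De Morgan for ∧/∨):
  (forall e. forall f. (M(f) & R(e))) | (exists d. ~R(d))
All bound variables are already distinct, so no renaming is needed.
Pull the quantifiers to the front (each side's bound variable is not free in the other side):
  forall e. forall f. exists d. (M(f) & R(e) | ~R(d))
The quantifier forall d sits under an odd number of negations, so it flips to exists d.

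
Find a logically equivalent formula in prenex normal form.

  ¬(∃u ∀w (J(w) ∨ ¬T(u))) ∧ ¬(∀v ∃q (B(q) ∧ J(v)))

∀u ∃w ∃v ∀q (¬J(w) ∧ T(u) ∧ (¬B(q) ∨ ¬J(v)))

Push ¬ through the quantifiers and connectives to reach negation normal form:
  (∀u ∃w (¬J(w) ∧ T(u))) ∧ (∃v ∀q (¬B(q) ∨ ¬J(v)))
All bound variables are already distinct, so no renaming is needed.
Pull the quantifiers to the front (each side's bound variable is not free in the other side):
  ∀u ∃w ∃v ∀q (¬J(w) ∧ T(u) ∧ (¬B(q) ∨ ¬J(v)))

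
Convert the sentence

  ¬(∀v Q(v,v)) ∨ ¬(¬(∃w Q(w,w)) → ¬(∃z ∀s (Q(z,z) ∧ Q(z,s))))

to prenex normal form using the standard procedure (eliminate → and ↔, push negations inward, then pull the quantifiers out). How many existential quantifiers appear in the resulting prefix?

2

First replace A → B with ¬A ∨ B.
  ¬(∀v Q(v,v)) ∨ ¬(¬¬(∃w Q(w,w)) ∨ ¬(∃z ∀s (Q(z,z) ∧ Q(z,s))))
Drive negations inward (¬∀x A ≡ ∃x ¬A, ¬∃x A ≡ ∀x ¬A, De Morgan for ∧/∨):
  (∃v ¬Q(v,v)) ∨ (∀w ¬Q(w,w)) ∧ (∃z ∀s (Q(z,z) ∧ Q(z,s)))
Finally move all quantifiers to the prefix:
  ∃v ∀w ∃z ∀s (¬Q(v,v) ∨ ¬Q(w,w) ∧ Q(z,z) ∧ Q(z,s))
The prefix is ∃v ∀w ∃z ∀s: 2 universal, 2 existential.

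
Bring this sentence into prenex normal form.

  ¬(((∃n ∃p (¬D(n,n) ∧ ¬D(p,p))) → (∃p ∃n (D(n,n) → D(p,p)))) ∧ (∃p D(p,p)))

∃n ∃p ∀v1 ∀w1 ∀s (¬D(n,n) ∧ ¬D(p,p) ∧ D(w1,w1) ∧ ¬D(v1,v1) ∨ ¬D(s,s))

First replace A → B with ¬A ∨ B.
  ¬((¬(∃n ∃p (¬D(n,n) ∧ ¬D(p,p))) ∨ (∃p ∃n (¬D(n,n) ∨ D(p,p)))) ∧ (∃p D(p,p)))
Move each ¬ inward, flipping quantifiers it crosses:
  (∃n ∃p (¬D(n,n) ∧ ¬D(p,p))) ∧ (∀p ∀n (D(n,n) ∧ ¬D(p,p))) ∨ (∀p ¬D(p,p))
Rename bound variables to avoid capture: p↦v1, n↦w1, p↦s.
  (∃n ∃p (¬D(n,n) ∧ ¬D(p,p))) ∧ (∀v1 ∀w1 (D(w1,w1) ∧ ¬D(v1,v1))) ∨ (∀s ¬D(s,s))
Pull the quantifiers to the front (each side's bound variable is not free in the other side):
  ∃n ∃p ∀v1 ∀w1 ∀s (¬D(n,n) ∧ ¬D(p,p) ∧ D(w1,w1) ∧ ¬D(v1,v1) ∨ ¬D(s,s))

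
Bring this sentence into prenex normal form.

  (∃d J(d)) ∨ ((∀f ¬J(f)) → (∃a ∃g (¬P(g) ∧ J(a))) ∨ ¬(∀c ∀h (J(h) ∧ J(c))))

Eliminate → and ↔ using ¬ and ∨.
  (∃d J(d)) ∨ ¬(∀f ¬J(f)) ∨ (∃a ∃g (¬P(g) ∧ J(a))) ∨ ¬(∀c ∀h (J(h) ∧ J(c)))
Move each ¬ inward, flipping quantifiers it crosses:
  (∃d J(d)) ∨ (∃f J(f)) ∨ (∃a ∃g (¬P(g) ∧ J(a))) ∨ (∃c ∃h (¬J(h) ∨ ¬J(c)))
Finally move all quantifiers to the prefix:
  ∃d ∃f ∃a ∃g ∃c ∃h (J(d) ∨ J(f) ∨ ¬P(g) ∧ J(a) ∨ ¬J(h) ∨ ¬J(c))

∃d ∃f ∃a ∃g ∃c ∃h (J(d) ∨ J(f) ∨ ¬P(g) ∧ J(a) ∨ ¬J(h) ∨ ¬J(c))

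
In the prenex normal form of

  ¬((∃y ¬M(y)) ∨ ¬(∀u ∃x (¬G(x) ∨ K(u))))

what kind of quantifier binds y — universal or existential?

Drive negations inward (¬∀x A ≡ ∃x ¬A, ¬∃x A ≡ ∀x ¬A, De Morgan for ∧/∨):
  (∀y M(y)) ∧ (∀u ∃x (¬G(x) ∨ K(u)))
All bound variables are already distinct, so no renaming is needed.
Pull the quantifiers to the front (each side's bound variable is not free in the other side):
  ∀y ∀u ∃x (M(y) ∧ (¬G(x) ∨ K(u)))
The quantifier ∃y sits under an odd number of negations, so it flips to ∀y.

universal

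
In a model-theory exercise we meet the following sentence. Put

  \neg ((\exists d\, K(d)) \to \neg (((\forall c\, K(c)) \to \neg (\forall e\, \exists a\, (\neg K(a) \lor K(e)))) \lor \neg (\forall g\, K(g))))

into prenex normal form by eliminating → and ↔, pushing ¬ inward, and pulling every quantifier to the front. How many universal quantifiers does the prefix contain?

Rewrite implications/biconditionals: A → B as ¬A ∨ B.
  \neg (\neg (\exists d\, K(d)) \lor \neg (\neg (\forall c\, K(c)) \lor \neg (\forall e\, \exists a\, (\neg K(a) \lor K(e))) \lor \neg (\forall g\, K(g))))
Drive negations inward (¬∀x A ≡ ∃x ¬A, ¬∃x A ≡ ∀x ¬A, De Morgan for ∧/∨):
  (\exists d\, K(d)) \land ((\exists c\, \neg K(c)) \lor (\exists e\, \forall a\, (K(a) \land \neg K(e))) \lor (\exists g\, \neg K(g)))
All bound variables are already distinct, so no renaming is needed.
Extract every quantifier outward, since the variables are now distinct and don't occur free across branches:
  \exists d\, \exists c\, \exists e\, \forall a\, \exists g\, (K(d) \land (\neg K(c) \lor K(a) \land \neg K(e) \lor \neg K(g)))
The prefix is \exists d \exists c \exists e \forall a \exists g: 1 universal, 4 existential.

1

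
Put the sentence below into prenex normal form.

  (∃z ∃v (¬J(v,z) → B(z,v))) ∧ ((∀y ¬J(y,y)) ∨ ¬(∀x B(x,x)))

Eliminate → and ↔ using ¬ and ∨.
  (∃z ∃v (¬¬J(v,z) ∨ B(z,v))) ∧ ((∀y ¬J(y,y)) ∨ ¬(∀x B(x,x)))
Move each ¬ inward, flipping quantifiers it crosses:
  (∃z ∃v (J(v,z) ∨ B(z,v))) ∧ ((∀y ¬J(y,y)) ∨ (∃x ¬B(x,x)))
All bound variables are already distinct, so no renaming is needed.
Finally move all quantifiers to the prefix:
  ∃z ∃v ∀y ∃x ((J(v,z) ∨ B(z,v)) ∧ (¬J(y,y) ∨ ¬B(x,x)))

∃z ∃v ∀y ∃x ((J(v,z) ∨ B(z,v)) ∧ (¬J(y,y) ∨ ¬B(x,x)))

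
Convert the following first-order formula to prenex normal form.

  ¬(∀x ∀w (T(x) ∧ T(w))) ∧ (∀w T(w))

Move each ¬ inward, flipping quantifiers it crosses:
  (∃x ∃w (¬T(x) ∨ ¬T(w))) ∧ (∀w T(w))
Standardize variables apart so no two quantifiers bind the same name: w↦y1.
  (∃x ∃w (¬T(x) ∨ ¬T(w))) ∧ (∀y1 T(y1))
Pull the quantifiers to the front (each side's bound variable is not free in the other side):
  ∃x ∃w ∀y1 ((¬T(x) ∨ ¬T(w)) ∧ T(y1))

∃x ∃w ∀y1 ((¬T(x) ∨ ¬T(w)) ∧ T(y1))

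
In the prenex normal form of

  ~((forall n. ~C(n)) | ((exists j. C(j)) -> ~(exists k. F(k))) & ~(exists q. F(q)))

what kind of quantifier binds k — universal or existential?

First replace A → B with ¬A ∨ B.
  ~((forall n. ~C(n)) | (~(exists j. C(j)) | ~(exists k. F(k))) & ~(exists q. F(q)))
Move each ¬ inward, flipping quantifiers it crosses:
  (exists n. C(n)) & ((exists j. C(j)) & (exists k. F(k)) | (exists q. F(q)))
Pull the quantifiers to the front (each side's bound variable is not free in the other side):
  exists n. exists j. exists k. exists q. (C(n) & (C(j) & F(k) | F(q)))
The quantifier exists k sits under an even number of negations (counting the antecedent side of each →), so it remains existential.

existential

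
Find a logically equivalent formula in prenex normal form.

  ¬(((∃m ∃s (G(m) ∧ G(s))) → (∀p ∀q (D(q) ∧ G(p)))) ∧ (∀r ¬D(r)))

∃m ∃s ∃p ∃q ∃r (G(m) ∧ G(s) ∧ (¬D(q) ∨ ¬G(p)) ∨ D(r))

Rewrite implications/biconditionals: A → B as ¬A ∨ B.
  ¬((¬(∃m ∃s (G(m) ∧ G(s))) ∨ (∀p ∀q (D(q) ∧ G(p)))) ∧ (∀r ¬D(r)))
Drive negations inward (¬∀x A ≡ ∃x ¬A, ¬∃x A ≡ ∀x ¬A, De Morgan for ∧/∨):
  (∃m ∃s (G(m) ∧ G(s))) ∧ (∃p ∃q (¬D(q) ∨ ¬G(p))) ∨ (∃r D(r))
Pull the quantifiers to the front (each side's bound variable is not free in the other side):
  ∃m ∃s ∃p ∃q ∃r (G(m) ∧ G(s) ∧ (¬D(q) ∨ ¬G(p)) ∨ D(r))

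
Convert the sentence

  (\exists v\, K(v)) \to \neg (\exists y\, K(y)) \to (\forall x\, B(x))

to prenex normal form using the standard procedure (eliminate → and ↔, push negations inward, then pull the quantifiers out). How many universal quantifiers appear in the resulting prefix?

Rewrite implications/biconditionals: A → B as ¬A ∨ B.
  \neg (\exists v\, K(v)) \lor \neg \neg (\exists y\, K(y)) \lor (\forall x\, B(x))
Push ¬ through the quantifiers and connectives to reach negation normal form:
  (\forall v\, \neg K(v)) \lor (\exists y\, K(y)) \lor (\forall x\, B(x))
All bound variables are already distinct, so no renaming is needed.
Finally move all quantifiers to the prefix:
  \forall v\, \exists y\, \forall x\, (\neg K(v) \lor K(y) \lor B(x))
The prefix is \forall v \exists y \forall x: 2 universal, 1 existential.

2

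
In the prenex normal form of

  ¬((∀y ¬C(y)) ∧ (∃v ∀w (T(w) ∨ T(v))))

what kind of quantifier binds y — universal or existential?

Push ¬ through the quantifiers and connectives to reach negation normal form:
  (∃y C(y)) ∨ (∀v ∃w (¬T(w) ∧ ¬T(v)))
Finally move all quantifiers to the prefix:
  ∃y ∀v ∃w (C(y) ∨ ¬T(w) ∧ ¬T(v))
The quantifier ∀y sits under an odd number of negations, so it flips to ∃y.

existential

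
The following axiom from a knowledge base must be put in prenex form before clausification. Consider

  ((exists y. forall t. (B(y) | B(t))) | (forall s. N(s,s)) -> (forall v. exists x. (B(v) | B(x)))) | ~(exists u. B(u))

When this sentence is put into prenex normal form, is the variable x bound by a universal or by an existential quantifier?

Eliminate → and ↔ using ¬ and ∨.
  ~((exists y. forall t. (B(y) | B(t))) | (forall s. N(s,s))) | (forall v. exists x. (B(v) | B(x))) | ~(exists u. B(u))
Drive negations inward (¬∀x A ≡ ∃x ¬A, ¬∃x A ≡ ∀x ¬A, De Morgan for ∧/∨):
  (forall y. exists t. (~B(y) & ~B(t))) & (exists s. ~N(s,s)) | (forall v. exists x. (B(v) | B(x))) | (forall u. ~B(u))
All bound variables are already distinct, so no renaming is needed.
Pull the quantifiers to the front (each side's bound variable is not free in the other side):
  forall y. exists t. exists s. forall v. exists x. forall u. (~B(y) & ~B(t) & ~N(s,s) | B(v) | B(x) | ~B(u))
The quantifier exists x sits under an even number of negations (counting the antecedent side of each →), so it remains existential.

existential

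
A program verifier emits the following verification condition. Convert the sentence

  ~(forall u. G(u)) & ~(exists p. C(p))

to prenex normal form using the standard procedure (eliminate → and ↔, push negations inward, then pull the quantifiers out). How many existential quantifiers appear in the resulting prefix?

1

Move each ¬ inward, flipping quantifiers it crosses:
  (exists u. ~G(u)) & (forall p. ~C(p))
All bound variables are already distinct, so no renaming is needed.
Pull the quantifiers to the front (each side's bound variable is not free in the other side):
  exists u. forall p. (~G(u) & ~C(p))
The prefix is exists u forall p: 1 universal, 1 existential.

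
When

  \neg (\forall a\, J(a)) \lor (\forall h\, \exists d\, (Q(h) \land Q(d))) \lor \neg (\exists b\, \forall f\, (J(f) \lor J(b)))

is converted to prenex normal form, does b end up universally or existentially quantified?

Drive negations inward (¬∀x A ≡ ∃x ¬A, ¬∃x A ≡ ∀x ¬A, De Morgan for ∧/∨):
  (\exists a\, \neg J(a)) \lor (\forall h\, \exists d\, (Q(h) \land Q(d))) \lor (\forall b\, \exists f\, (\neg J(f) \land \neg J(b)))
All bound variables are already distinct, so no renaming is needed.
Extract every quantifier outward, since the variables are now distinct and don't occur free across branches:
  \exists a\, \forall h\, \exists d\, \forall b\, \exists f\, (\neg J(a) \lor Q(h) \land Q(d) \lor \neg J(f) \land \neg J(b))
The quantifier \exists b sits under an odd number of negations, so it flips to \forall b.

universal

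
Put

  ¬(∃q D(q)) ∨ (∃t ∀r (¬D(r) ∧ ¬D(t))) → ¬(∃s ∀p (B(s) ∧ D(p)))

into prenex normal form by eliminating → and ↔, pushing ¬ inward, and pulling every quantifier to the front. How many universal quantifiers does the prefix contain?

First replace A → B with ¬A ∨ B.
  ¬(¬(∃q D(q)) ∨ (∃t ∀r (¬D(r) ∧ ¬D(t)))) ∨ ¬(∃s ∀p (B(s) ∧ D(p)))
Move each ¬ inward, flipping quantifiers it crosses:
  (∃q D(q)) ∧ (∀t ∃r (D(r) ∨ D(t))) ∨ (∀s ∃p (¬B(s) ∨ ¬D(p)))
All bound variables are already distinct, so no renaming is needed.
Pull the quantifiers to the front (each side's bound variable is not free in the other side):
  ∃q ∀t ∃r ∀s ∃p (D(q) ∧ (D(r) ∨ D(t)) ∨ ¬B(s) ∨ ¬D(p))
The prefix is ∃q ∀t ∃r ∀s ∃p: 2 universal, 3 existential.

2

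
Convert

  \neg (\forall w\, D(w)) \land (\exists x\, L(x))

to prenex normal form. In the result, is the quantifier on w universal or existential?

Drive negations inward (¬∀x A ≡ ∃x ¬A, ¬∃x A ≡ ∀x ¬A, De Morgan for ∧/∨):
  (\exists w\, \neg D(w)) \land (\exists x\, L(x))
Pull the quantifiers to the front (each side's bound variable is not free in the other side):
  \exists w\, \exists x\, (\neg D(w) \land L(x))
The quantifier \forall w sits under an odd number of negations, so it flips to \exists w.

existential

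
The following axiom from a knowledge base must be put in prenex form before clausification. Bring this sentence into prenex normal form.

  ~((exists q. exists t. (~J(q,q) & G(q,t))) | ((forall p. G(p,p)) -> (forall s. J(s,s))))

Eliminate → and ↔ using ¬ and ∨.
  ~((exists q. exists t. (~J(q,q) & G(q,t))) | ~(forall p. G(p,p)) | (forall s. J(s,s)))
Push ¬ through the quantifiers and connectives to reach negation normal form:
  (forall q. forall t. (J(q,q) | ~G(q,t))) & (forall p. G(p,p)) & (exists s. ~J(s,s))
All bound variables are already distinct, so no renaming is needed.
Finally move all quantifiers to the prefix:
  forall q. forall t. forall p. exists s. ((J(q,q) | ~G(q,t)) & G(p,p) & ~J(s,s))

forall q. forall t. forall p. exists s. ((J(q,q) | ~G(q,t)) & G(p,p) & ~J(s,s))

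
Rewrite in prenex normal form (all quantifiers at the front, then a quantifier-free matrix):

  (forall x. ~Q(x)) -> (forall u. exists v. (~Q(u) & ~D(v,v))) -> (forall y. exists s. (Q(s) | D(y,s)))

First replace A → B with ¬A ∨ B.
  ~(forall x. ~Q(x)) | ~(forall u. exists v. (~Q(u) & ~D(v,v))) | (forall y. exists s. (Q(s) | D(y,s)))
Move each ¬ inward, flipping quantifiers it crosses:
  (exists x. Q(x)) | (exists u. forall v. (Q(u) | D(v,v))) | (forall y. exists s. (Q(s) | D(y,s)))
Extract every quantifier outward, since the variables are now distinct and don't occur free across branches:
  exists x. exists u. forall v. forall y. exists s. (Q(x) | Q(u) | D(v,v) | Q(s) | D(y,s))

exists x. exists u. forall v. forall y. exists s. (Q(x) | Q(u) | D(v,v) | Q(s) | D(y,s))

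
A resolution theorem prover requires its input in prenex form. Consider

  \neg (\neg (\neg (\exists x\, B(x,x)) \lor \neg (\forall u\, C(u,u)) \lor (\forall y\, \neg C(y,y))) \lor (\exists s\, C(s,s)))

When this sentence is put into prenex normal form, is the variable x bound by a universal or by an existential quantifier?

universal

Drive negations inward (¬∀x A ≡ ∃x ¬A, ¬∃x A ≡ ∀x ¬A, De Morgan for ∧/∨):
  ((\forall x\, \neg B(x,x)) \lor (\exists u\, \neg C(u,u)) \lor (\forall y\, \neg C(y,y))) \land (\forall s\, \neg C(s,s))
Pull the quantifiers to the front (each side's bound variable is not free in the other side):
  \forall x\, \exists u\, \forall y\, \forall s\, ((\neg B(x,x) \lor \neg C(u,u) \lor \neg C(y,y)) \land \neg C(s,s))
The quantifier \exists x sits under an odd number of negations, so it flips to \forall x.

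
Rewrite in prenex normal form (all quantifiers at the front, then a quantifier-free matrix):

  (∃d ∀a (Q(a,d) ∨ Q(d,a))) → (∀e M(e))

∀d ∃a ∀e (¬Q(a,d) ∧ ¬Q(d,a) ∨ M(e))

First replace A → B with ¬A ∨ B.
  ¬(∃d ∀a (Q(a,d) ∨ Q(d,a))) ∨ (∀e M(e))
Drive negations inward (¬∀x A ≡ ∃x ¬A, ¬∃x A ≡ ∀x ¬A, De Morgan for ∧/∨):
  (∀d ∃a (¬Q(a,d) ∧ ¬Q(d,a))) ∨ (∀e M(e))
All bound variables are already distinct, so no renaming is needed.
Pull the quantifiers to the front (each side's bound variable is not free in the other side):
  ∀d ∃a ∀e (¬Q(a,d) ∧ ¬Q(d,a) ∨ M(e))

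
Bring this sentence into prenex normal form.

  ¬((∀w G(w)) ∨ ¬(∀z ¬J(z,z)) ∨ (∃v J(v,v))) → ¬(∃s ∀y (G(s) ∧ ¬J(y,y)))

Eliminate → and ↔ using ¬ and ∨.
  ¬¬((∀w G(w)) ∨ ¬(∀z ¬J(z,z)) ∨ (∃v J(v,v))) ∨ ¬(∃s ∀y (G(s) ∧ ¬J(y,y)))
Drive negations inward (¬∀x A ≡ ∃x ¬A, ¬∃x A ≡ ∀x ¬A, De Morgan for ∧/∨):
  (∀w G(w)) ∨ (∃z J(z,z)) ∨ (∃v J(v,v)) ∨ (∀s ∃y (¬G(s) ∨ J(y,y)))
All bound variables are already distinct, so no renaming is needed.
Pull the quantifiers to the front (each side's bound variable is not free in the other side):
  ∀w ∃z ∃v ∀s ∃y (G(w) ∨ J(z,z) ∨ J(v,v) ∨ ¬G(s) ∨ J(y,y))

∀w ∃z ∃v ∀s ∃y (G(w) ∨ J(z,z) ∨ J(v,v) ∨ ¬G(s) ∨ J(y,y))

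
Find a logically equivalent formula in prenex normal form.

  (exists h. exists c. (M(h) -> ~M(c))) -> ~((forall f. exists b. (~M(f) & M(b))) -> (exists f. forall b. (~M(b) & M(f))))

First replace A → B with ¬A ∨ B.
  ~(exists h. exists c. (~M(h) | ~M(c))) | ~(~(forall f. exists b. (~M(f) & M(b))) | (exists f. forall b. (~M(b) & M(f))))
Push ¬ through the quantifiers and connectives to reach negation normal form:
  (forall h. forall c. (M(h) & M(c))) | (forall f. exists b. (~M(f) & M(b))) & (forall f. exists b. (M(b) | ~M(f)))
Give each quantifier a distinct variable: f↦v, b↦p.
  (forall h. forall c. (M(h) & M(c))) | (forall f. exists b. (~M(f) & M(b))) & (forall v. exists p. (M(p) | ~M(v)))
Finally move all quantifiers to the prefix:
  forall h. forall c. forall f. exists b. forall v. exists p. (M(h) & M(c) | ~M(f) & M(b) & (M(p) | ~M(v)))

forall h. forall c. forall f. exists b. forall v. exists p. (M(h) & M(c) | ~M(f) & M(b) & (M(p) | ~M(v)))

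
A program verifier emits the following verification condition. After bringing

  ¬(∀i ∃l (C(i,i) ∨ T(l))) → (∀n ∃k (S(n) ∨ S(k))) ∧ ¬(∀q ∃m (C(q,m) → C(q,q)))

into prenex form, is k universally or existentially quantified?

Eliminate → and ↔ using ¬ and ∨.
  ¬¬(∀i ∃l (C(i,i) ∨ T(l))) ∨ (∀n ∃k (S(n) ∨ S(k))) ∧ ¬(∀q ∃m (¬C(q,m) ∨ C(q,q)))
Drive negations inward (¬∀x A ≡ ∃x ¬A, ¬∃x A ≡ ∀x ¬A, De Morgan for ∧/∨):
  (∀i ∃l (C(i,i) ∨ T(l))) ∨ (∀n ∃k (S(n) ∨ S(k))) ∧ (∃q ∀m (C(q,m) ∧ ¬C(q,q)))
All bound variables are already distinct, so no renaming is needed.
Extract every quantifier outward, since the variables are now distinct and don't occur free across branches:
  ∀i ∃l ∀n ∃k ∃q ∀m (C(i,i) ∨ T(l) ∨ (S(n) ∨ S(k)) ∧ C(q,m) ∧ ¬C(q,q))
The quantifier ∃k sits under an even number of negations (counting the antecedent side of each →), so it remains existential.

existential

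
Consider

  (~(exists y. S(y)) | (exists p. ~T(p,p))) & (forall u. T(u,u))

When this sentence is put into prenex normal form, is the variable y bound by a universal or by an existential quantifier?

universal

Move each ¬ inward, flipping quantifiers it crosses:
  ((forall y. ~S(y)) | (exists p. ~T(p,p))) & (forall u. T(u,u))
Extract every quantifier outward, since the variables are now distinct and don't occur free across branches:
  forall y. exists p. forall u. ((~S(y) | ~T(p,p)) & T(u,u))
The quantifier exists y sits under an odd number of negations, so it flips to forall y.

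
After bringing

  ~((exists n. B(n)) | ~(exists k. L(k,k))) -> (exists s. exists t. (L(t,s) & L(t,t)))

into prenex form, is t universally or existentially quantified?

Eliminate → and ↔ using ¬ and ∨.
  ~~((exists n. B(n)) | ~(exists k. L(k,k))) | (exists s. exists t. (L(t,s) & L(t,t)))
Drive negations inward (¬∀x A ≡ ∃x ¬A, ¬∃x A ≡ ∀x ¬A, De Morgan for ∧/∨):
  (exists n. B(n)) | (forall k. ~L(k,k)) | (exists s. exists t. (L(t,s) & L(t,t)))
Extract every quantifier outward, since the variables are now distinct and don't occur free across branches:
  exists n. forall k. exists s. exists t. (B(n) | ~L(k,k) | L(t,s) & L(t,t))
The quantifier exists t sits under an even number of negations (counting the antecedent side of each →), so it remains existential.

existential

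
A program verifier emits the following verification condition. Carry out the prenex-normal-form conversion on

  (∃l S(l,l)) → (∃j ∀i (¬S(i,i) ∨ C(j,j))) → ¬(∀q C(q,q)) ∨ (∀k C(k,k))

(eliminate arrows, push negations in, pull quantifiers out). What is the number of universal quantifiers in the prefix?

3

Rewrite implications/biconditionals: A → B as ¬A ∨ B.
  ¬(∃l S(l,l)) ∨ ¬(∃j ∀i (¬S(i,i) ∨ C(j,j))) ∨ ¬(∀q C(q,q)) ∨ (∀k C(k,k))
Push ¬ through the quantifiers and connectives to reach negation normal form:
  (∀l ¬S(l,l)) ∨ (∀j ∃i (S(i,i) ∧ ¬C(j,j))) ∨ (∃q ¬C(q,q)) ∨ (∀k C(k,k))
All bound variables are already distinct, so no renaming is needed.
Extract every quantifier outward, since the variables are now distinct and don't occur free across branches:
  ∀l ∀j ∃i ∃q ∀k (¬S(l,l) ∨ S(i,i) ∧ ¬C(j,j) ∨ ¬C(q,q) ∨ C(k,k))
The prefix is ∀l ∀j ∃i ∃q ∀k: 3 universal, 2 existential.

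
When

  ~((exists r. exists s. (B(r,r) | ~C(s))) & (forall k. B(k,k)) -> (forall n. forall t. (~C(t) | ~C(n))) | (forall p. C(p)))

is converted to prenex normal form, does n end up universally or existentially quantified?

existential

First replace A → B with ¬A ∨ B.
  ~(~((exists r. exists s. (B(r,r) | ~C(s))) & (forall k. B(k,k))) | (forall n. forall t. (~C(t) | ~C(n))) | (forall p. C(p)))
Move each ¬ inward, flipping quantifiers it crosses:
  (exists r. exists s. (B(r,r) | ~C(s))) & (forall k. B(k,k)) & (exists n. exists t. (C(t) & C(n))) & (exists p. ~C(p))
All bound variables are already distinct, so no renaming is needed.
Pull the quantifiers to the front (each side's bound variable is not free in the other side):
  exists r. exists s. forall k. exists n. exists t. exists p. ((B(r,r) | ~C(s)) & B(k,k) & C(t) & C(n) & ~C(p))
The quantifier forall n sits under an odd number of negations (counting the antecedent side of each →), so it flips to exists n.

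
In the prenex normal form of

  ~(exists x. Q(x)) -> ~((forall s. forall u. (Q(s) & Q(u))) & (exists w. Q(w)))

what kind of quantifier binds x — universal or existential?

Rewrite implications/biconditionals: A → B as ¬A ∨ B.
  ~~(exists x. Q(x)) | ~((forall s. forall u. (Q(s) & Q(u))) & (exists w. Q(w)))
Push ¬ through the quantifiers and connectives to reach negation normal form:
  (exists x. Q(x)) | (exists s. exists u. (~Q(s) | ~Q(u))) | (forall w. ~Q(w))
All bound variables are already distinct, so no renaming is needed.
Finally move all quantifiers to the prefix:
  exists x. exists s. exists u. forall w. (Q(x) | ~Q(s) | ~Q(u) | ~Q(w))
The quantifier exists x sits under an even number of negations (counting the antecedent side of each →), so it remains existential.

existential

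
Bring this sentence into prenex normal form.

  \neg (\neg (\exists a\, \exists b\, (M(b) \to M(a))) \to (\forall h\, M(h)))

\forall a\, \forall b\, \exists h\, (M(b) \land \neg M(a) \land \neg M(h))

Eliminate → and ↔ using ¬ and ∨.
  \neg (\neg \neg (\exists a\, \exists b\, (\neg M(b) \lor M(a))) \lor (\forall h\, M(h)))
Push ¬ through the quantifiers and connectives to reach negation normal form:
  (\forall a\, \forall b\, (M(b) \land \neg M(a))) \land (\exists h\, \neg M(h))
All bound variables are already distinct, so no renaming is needed.
Extract every quantifier outward, since the variables are now distinct and don't occur free across branches:
  \forall a\, \forall b\, \exists h\, (M(b) \land \neg M(a) \land \neg M(h))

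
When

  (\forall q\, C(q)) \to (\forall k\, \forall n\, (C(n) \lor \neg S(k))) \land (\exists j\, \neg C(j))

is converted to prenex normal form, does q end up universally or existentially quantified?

existential

First replace A → B with ¬A ∨ B.
  \neg (\forall q\, C(q)) \lor (\forall k\, \forall n\, (C(n) \lor \neg S(k))) \land (\exists j\, \neg C(j))
Push ¬ through the quantifiers and connectives to reach negation normal form:
  (\exists q\, \neg C(q)) \lor (\forall k\, \forall n\, (C(n) \lor \neg S(k))) \land (\exists j\, \neg C(j))
All bound variables are already distinct, so no renaming is needed.
Finally move all quantifiers to the prefix:
  \exists q\, \forall k\, \forall n\, \exists j\, (\neg C(q) \lor (C(n) \lor \neg S(k)) \land \neg C(j))
The quantifier \forall q sits under an odd number of negations (counting the antecedent side of each →), so it flips to \exists q.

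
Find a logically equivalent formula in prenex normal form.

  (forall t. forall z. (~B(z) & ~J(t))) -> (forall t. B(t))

exists t. exists z. forall c. (B(z) | J(t) | B(c))

Rewrite implications/biconditionals: A → B as ¬A ∨ B.
  ~(forall t. forall z. (~B(z) & ~J(t))) | (forall t. B(t))
Move each ¬ inward, flipping quantifiers it crosses:
  (exists t. exists z. (B(z) | J(t))) | (forall t. B(t))
Standardize variables apart so no two quantifiers bind the same name: t↦c.
  (exists t. exists z. (B(z) | J(t))) | (forall c. B(c))
Finally move all quantifiers to the prefix:
  exists t. exists z. forall c. (B(z) | J(t) | B(c))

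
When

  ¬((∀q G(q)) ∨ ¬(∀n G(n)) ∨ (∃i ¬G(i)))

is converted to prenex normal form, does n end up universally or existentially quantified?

universal

Drive negations inward (¬∀x A ≡ ∃x ¬A, ¬∃x A ≡ ∀x ¬A, De Morgan for ∧/∨):
  (∃q ¬G(q)) ∧ (∀n G(n)) ∧ (∀i G(i))
All bound variables are already distinct, so no renaming is needed.
Extract every quantifier outward, since the variables are now distinct and don't occur free across branches:
  ∃q ∀n ∀i (¬G(q) ∧ G(n) ∧ G(i))
The quantifier ∀n sits under an even number of negations, so it remains universal.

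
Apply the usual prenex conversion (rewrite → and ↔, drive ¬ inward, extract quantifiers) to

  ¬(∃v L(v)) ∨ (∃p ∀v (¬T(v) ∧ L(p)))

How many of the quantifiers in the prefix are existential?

1

Push ¬ through the quantifiers and connectives to reach negation normal form:
  (∀v ¬L(v)) ∨ (∃p ∀v (¬T(v) ∧ L(p)))
Give each quantifier a distinct variable: v↦s.
  (∀v ¬L(v)) ∨ (∃p ∀s (¬T(s) ∧ L(p)))
Extract every quantifier outward, since the variables are now distinct and don't occur free across branches:
  ∀v ∃p ∀s (¬L(v) ∨ ¬T(s) ∧ L(p))
The prefix is ∀v ∃p ∀s: 2 universal, 1 existential.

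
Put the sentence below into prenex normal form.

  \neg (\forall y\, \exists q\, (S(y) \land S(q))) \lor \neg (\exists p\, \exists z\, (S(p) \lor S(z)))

Move each ¬ inward, flipping quantifiers it crosses:
  (\exists y\, \forall q\, (\neg S(y) \lor \neg S(q))) \lor (\forall p\, \forall z\, (\neg S(p) \land \neg S(z)))
All bound variables are already distinct, so no renaming is needed.
Finally move all quantifiers to the prefix:
  \exists y\, \forall q\, \forall p\, \forall z\, (\neg S(y) \lor \neg S(q) \lor \neg S(p) \land \neg S(z))

\exists y\, \forall q\, \forall p\, \forall z\, (\neg S(y) \lor \neg S(q) \lor \neg S(p) \land \neg S(z))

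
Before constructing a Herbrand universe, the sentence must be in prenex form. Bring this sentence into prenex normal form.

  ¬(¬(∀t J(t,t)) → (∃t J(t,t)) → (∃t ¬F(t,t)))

∃t ∃q ∀u1 (¬J(t,t) ∧ J(q,q) ∧ F(u1,u1))

Eliminate → and ↔ using ¬ and ∨.
  ¬(¬¬(∀t J(t,t)) ∨ ¬(∃t J(t,t)) ∨ (∃t ¬F(t,t)))
Push ¬ through the quantifiers and connectives to reach negation normal form:
  (∃t ¬J(t,t)) ∧ (∃t J(t,t)) ∧ (∀t F(t,t))
Give each quantifier a distinct variable: t↦q, t↦u1.
  (∃t ¬J(t,t)) ∧ (∃q J(q,q)) ∧ (∀u1 F(u1,u1))
Extract every quantifier outward, since the variables are now distinct and don't occur free across branches:
  ∃t ∃q ∀u1 (¬J(t,t) ∧ J(q,q) ∧ F(u1,u1))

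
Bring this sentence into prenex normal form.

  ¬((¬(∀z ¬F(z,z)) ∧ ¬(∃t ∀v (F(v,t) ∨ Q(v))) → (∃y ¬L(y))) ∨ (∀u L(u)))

Eliminate → and ↔ using ¬ and ∨.
  ¬(¬(¬(∀z ¬F(z,z)) ∧ ¬(∃t ∀v (F(v,t) ∨ Q(v)))) ∨ (∃y ¬L(y)) ∨ (∀u L(u)))
Push ¬ through the quantifiers and connectives to reach negation normal form:
  (∃z F(z,z)) ∧ (∀t ∃v (¬F(v,t) ∧ ¬Q(v))) ∧ (∀y L(y)) ∧ (∃u ¬L(u))
All bound variables are already distinct, so no renaming is needed.
Pull the quantifiers to the front (each side's bound variable is not free in the other side):
  ∃z ∀t ∃v ∀y ∃u (F(z,z) ∧ ¬F(v,t) ∧ ¬Q(v) ∧ L(y) ∧ ¬L(u))

∃z ∀t ∃v ∀y ∃u (F(z,z) ∧ ¬F(v,t) ∧ ¬Q(v) ∧ L(y) ∧ ¬L(u))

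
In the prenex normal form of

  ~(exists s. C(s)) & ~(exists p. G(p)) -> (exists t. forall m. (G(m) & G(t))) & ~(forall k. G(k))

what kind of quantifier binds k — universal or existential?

existential

Rewrite implications/biconditionals: A → B as ¬A ∨ B.
  ~(~(exists s. C(s)) & ~(exists p. G(p))) | (exists t. forall m. (G(m) & G(t))) & ~(forall k. G(k))
Drive negations inward (¬∀x A ≡ ∃x ¬A, ¬∃x A ≡ ∀x ¬A, De Morgan for ∧/∨):
  (exists s. C(s)) | (exists p. G(p)) | (exists t. forall m. (G(m) & G(t))) & (exists k. ~G(k))
All bound variables are already distinct, so no renaming is needed.
Pull the quantifiers to the front (each side's bound variable is not free in the other side):
  exists s. exists p. exists t. forall m. exists k. (C(s) | G(p) | G(m) & G(t) & ~G(k))
The quantifier forall k sits under an odd number of negations (counting the antecedent side of each →), so it flips to exists k.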